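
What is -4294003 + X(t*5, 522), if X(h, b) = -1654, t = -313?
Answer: -4295657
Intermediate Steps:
-4294003 + X(t*5, 522) = -4294003 - 1654 = -4295657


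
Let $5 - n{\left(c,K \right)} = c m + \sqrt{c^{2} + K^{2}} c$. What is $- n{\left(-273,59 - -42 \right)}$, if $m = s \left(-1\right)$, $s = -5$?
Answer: $-1370 - 273 \sqrt{84730} \approx -80836.0$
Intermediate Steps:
$m = 5$ ($m = \left(-5\right) \left(-1\right) = 5$)
$n{\left(c,K \right)} = 5 - 5 c - c \sqrt{K^{2} + c^{2}}$ ($n{\left(c,K \right)} = 5 - \left(c 5 + \sqrt{c^{2} + K^{2}} c\right) = 5 - \left(5 c + \sqrt{K^{2} + c^{2}} c\right) = 5 - \left(5 c + c \sqrt{K^{2} + c^{2}}\right) = 5 - 5 c - c \sqrt{K^{2} + c^{2}}$)
$- n{\left(-273,59 - -42 \right)} = - (5 - -1365 - - 273 \sqrt{\left(59 - -42\right)^{2} + \left(-273\right)^{2}}) = - (5 + 1365 - - 273 \sqrt{\left(59 + 42\right)^{2} + 74529}) = - (5 + 1365 - - 273 \sqrt{101^{2} + 74529}) = - (5 + 1365 - - 273 \sqrt{10201 + 74529}) = - (5 + 1365 - - 273 \sqrt{84730}) = - (5 + 1365 + 273 \sqrt{84730}) = - (1370 + 273 \sqrt{84730}) = -1370 - 273 \sqrt{84730}$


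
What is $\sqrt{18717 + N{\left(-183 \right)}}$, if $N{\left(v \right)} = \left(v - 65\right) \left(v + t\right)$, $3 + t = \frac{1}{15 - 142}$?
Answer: $\frac{\sqrt{1045916501}}{127} \approx 254.65$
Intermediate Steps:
$t = - \frac{382}{127}$ ($t = -3 + \frac{1}{15 - 142} = -3 + \frac{1}{-127} = -3 - \frac{1}{127} = - \frac{382}{127} \approx -3.0079$)
$N{\left(v \right)} = \left(-65 + v\right) \left(- \frac{382}{127} + v\right)$ ($N{\left(v \right)} = \left(v - 65\right) \left(v - \frac{382}{127}\right) = \left(-65 + v\right) \left(- \frac{382}{127} + v\right)$)
$\sqrt{18717 + N{\left(-183 \right)}} = \sqrt{18717 + \left(\frac{24830}{127} + \left(-183\right)^{2} - - \frac{1580571}{127}\right)} = \sqrt{18717 + \left(\frac{24830}{127} + 33489 + \frac{1580571}{127}\right)} = \sqrt{18717 + \frac{5858504}{127}} = \sqrt{\frac{8235563}{127}} = \frac{\sqrt{1045916501}}{127}$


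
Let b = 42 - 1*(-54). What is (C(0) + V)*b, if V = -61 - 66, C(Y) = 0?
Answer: -12192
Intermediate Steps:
V = -127
b = 96 (b = 42 + 54 = 96)
(C(0) + V)*b = (0 - 127)*96 = -127*96 = -12192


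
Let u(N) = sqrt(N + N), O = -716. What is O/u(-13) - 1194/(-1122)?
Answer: 199/187 + 358*I*sqrt(26)/13 ≈ 1.0642 + 140.42*I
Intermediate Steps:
u(N) = sqrt(2)*sqrt(N) (u(N) = sqrt(2*N) = sqrt(2)*sqrt(N))
O/u(-13) - 1194/(-1122) = -716*(-I*sqrt(26)/26) - 1194/(-1122) = -716*(-I*sqrt(26)/26) - 1194*(-1/1122) = -716*(-I*sqrt(26)/26) + 199/187 = -(-358)*I*sqrt(26)/13 + 199/187 = 358*I*sqrt(26)/13 + 199/187 = 199/187 + 358*I*sqrt(26)/13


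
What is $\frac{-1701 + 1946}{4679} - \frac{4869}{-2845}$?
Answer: $\frac{23479076}{13311755} \approx 1.7638$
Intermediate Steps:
$\frac{-1701 + 1946}{4679} - \frac{4869}{-2845} = 245 \cdot \frac{1}{4679} - - \frac{4869}{2845} = \frac{245}{4679} + \frac{4869}{2845} = \frac{23479076}{13311755}$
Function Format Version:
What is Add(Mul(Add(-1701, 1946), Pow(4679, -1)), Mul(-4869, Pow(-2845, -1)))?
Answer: Rational(23479076, 13311755) ≈ 1.7638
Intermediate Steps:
Add(Mul(Add(-1701, 1946), Pow(4679, -1)), Mul(-4869, Pow(-2845, -1))) = Add(Mul(245, Rational(1, 4679)), Mul(-4869, Rational(-1, 2845))) = Add(Rational(245, 4679), Rational(4869, 2845)) = Rational(23479076, 13311755)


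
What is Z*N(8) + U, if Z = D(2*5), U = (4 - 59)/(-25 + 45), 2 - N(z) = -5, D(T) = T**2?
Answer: 2789/4 ≈ 697.25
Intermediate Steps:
N(z) = 7 (N(z) = 2 - 1*(-5) = 2 + 5 = 7)
U = -11/4 (U = -55/20 = -55*1/20 = -11/4 ≈ -2.7500)
Z = 100 (Z = (2*5)**2 = 10**2 = 100)
Z*N(8) + U = 100*7 - 11/4 = 700 - 11/4 = 2789/4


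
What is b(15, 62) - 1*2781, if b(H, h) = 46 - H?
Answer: -2750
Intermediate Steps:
b(15, 62) - 1*2781 = (46 - 1*15) - 1*2781 = (46 - 15) - 2781 = 31 - 2781 = -2750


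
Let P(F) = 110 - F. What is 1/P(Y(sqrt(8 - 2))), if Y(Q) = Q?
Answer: 55/6047 + sqrt(6)/12094 ≈ 0.0092980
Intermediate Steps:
1/P(Y(sqrt(8 - 2))) = 1/(110 - sqrt(8 - 2)) = 1/(110 - sqrt(6))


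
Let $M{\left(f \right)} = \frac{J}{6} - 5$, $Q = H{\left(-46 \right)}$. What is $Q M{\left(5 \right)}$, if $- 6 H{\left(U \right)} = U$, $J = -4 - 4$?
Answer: $- \frac{437}{9} \approx -48.556$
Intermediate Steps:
$J = -8$ ($J = -4 - 4 = -8$)
$H{\left(U \right)} = - \frac{U}{6}$
$Q = \frac{23}{3}$ ($Q = \left(- \frac{1}{6}\right) \left(-46\right) = \frac{23}{3} \approx 7.6667$)
$M{\left(f \right)} = - \frac{19}{3}$ ($M{\left(f \right)} = \frac{1}{6} \left(-8\right) - 5 = - \frac{4}{3} - 5 = - \frac{19}{3}$)
$Q M{\left(5 \right)} = \frac{23}{3} \left(- \frac{19}{3}\right) = - \frac{437}{9}$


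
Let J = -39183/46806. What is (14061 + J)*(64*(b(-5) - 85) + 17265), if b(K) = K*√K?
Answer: 2594010766325/15602 - 35098665760*I*√5/7801 ≈ 1.6626e+8 - 1.0061e+7*I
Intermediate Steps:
b(K) = K^(3/2)
J = -13061/15602 (J = -39183*1/46806 = -13061/15602 ≈ -0.83714)
(14061 + J)*(64*(b(-5) - 85) + 17265) = (14061 - 13061/15602)*(64*((-5)^(3/2) - 85) + 17265) = 219366661*(64*(-5*I*√5 - 85) + 17265)/15602 = 219366661*(64*(-85 - 5*I*√5) + 17265)/15602 = 219366661*((-5440 - 320*I*√5) + 17265)/15602 = 219366661*(11825 - 320*I*√5)/15602 = 2594010766325/15602 - 35098665760*I*√5/7801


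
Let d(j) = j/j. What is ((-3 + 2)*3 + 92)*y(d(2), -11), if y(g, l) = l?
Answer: -979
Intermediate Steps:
d(j) = 1
((-3 + 2)*3 + 92)*y(d(2), -11) = ((-3 + 2)*3 + 92)*(-11) = (-1*3 + 92)*(-11) = (-3 + 92)*(-11) = 89*(-11) = -979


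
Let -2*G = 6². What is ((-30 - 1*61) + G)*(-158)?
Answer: 17222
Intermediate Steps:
G = -18 (G = -½*6² = -½*36 = -18)
((-30 - 1*61) + G)*(-158) = ((-30 - 1*61) - 18)*(-158) = ((-30 - 61) - 18)*(-158) = (-91 - 18)*(-158) = -109*(-158) = 17222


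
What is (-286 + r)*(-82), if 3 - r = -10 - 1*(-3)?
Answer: 22632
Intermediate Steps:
r = 10 (r = 3 - (-10 - 1*(-3)) = 3 - (-10 + 3) = 3 - 1*(-7) = 3 + 7 = 10)
(-286 + r)*(-82) = (-286 + 10)*(-82) = -276*(-82) = 22632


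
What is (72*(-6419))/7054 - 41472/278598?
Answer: -10754301996/163769191 ≈ -65.667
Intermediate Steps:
(72*(-6419))/7054 - 41472/278598 = -462168*1/7054 - 41472*1/278598 = -231084/3527 - 6912/46433 = -10754301996/163769191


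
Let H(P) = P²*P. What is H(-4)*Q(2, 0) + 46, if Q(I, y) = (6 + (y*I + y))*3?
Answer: -1106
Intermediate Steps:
Q(I, y) = 18 + 3*y + 3*I*y (Q(I, y) = (6 + (I*y + y))*3 = (6 + (y + I*y))*3 = (6 + y + I*y)*3 = 18 + 3*y + 3*I*y)
H(P) = P³
H(-4)*Q(2, 0) + 46 = (-4)³*(18 + 3*0 + 3*2*0) + 46 = -64*(18 + 0 + 0) + 46 = -64*18 + 46 = -1152 + 46 = -1106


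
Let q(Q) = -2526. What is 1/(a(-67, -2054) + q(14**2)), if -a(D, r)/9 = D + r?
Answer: 1/16563 ≈ 6.0376e-5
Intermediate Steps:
a(D, r) = -9*D - 9*r (a(D, r) = -9*(D + r) = -9*D - 9*r)
1/(a(-67, -2054) + q(14**2)) = 1/((-9*(-67) - 9*(-2054)) - 2526) = 1/((603 + 18486) - 2526) = 1/(19089 - 2526) = 1/16563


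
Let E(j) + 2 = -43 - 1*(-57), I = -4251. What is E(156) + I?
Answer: -4239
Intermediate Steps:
E(j) = 12 (E(j) = -2 + (-43 - 1*(-57)) = -2 + (-43 + 57) = -2 + 14 = 12)
E(156) + I = 12 - 4251 = -4239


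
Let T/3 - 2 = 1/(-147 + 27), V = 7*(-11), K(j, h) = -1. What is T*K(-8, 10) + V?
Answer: -3319/40 ≈ -82.975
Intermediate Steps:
V = -77
T = 239/40 (T = 6 + 3/(-147 + 27) = 6 + 3/(-120) = 6 + 3*(-1/120) = 6 - 1/40 = 239/40 ≈ 5.9750)
T*K(-8, 10) + V = (239/40)*(-1) - 77 = -239/40 - 77 = -3319/40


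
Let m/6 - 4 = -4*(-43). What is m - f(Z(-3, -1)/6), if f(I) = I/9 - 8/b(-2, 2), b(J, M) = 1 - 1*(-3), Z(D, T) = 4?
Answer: 28564/27 ≈ 1057.9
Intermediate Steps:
m = 1056 (m = 24 + 6*(-4*(-43)) = 24 + 6*172 = 24 + 1032 = 1056)
b(J, M) = 4 (b(J, M) = 1 + 3 = 4)
f(I) = -2 + I/9 (f(I) = I/9 - 8/4 = I*(⅑) - 8*¼ = I/9 - 2 = -2 + I/9)
m - f(Z(-3, -1)/6) = 1056 - (-2 + (4/6)/9) = 1056 - (-2 + (4*(⅙))/9) = 1056 - (-2 + (⅑)*(⅔)) = 1056 - (-2 + 2/27) = 1056 - 1*(-52/27) = 1056 + 52/27 = 28564/27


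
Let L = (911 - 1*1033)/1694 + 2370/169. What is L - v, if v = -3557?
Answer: 511156732/143143 ≈ 3571.0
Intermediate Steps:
L = 1997081/143143 (L = (911 - 1033)*(1/1694) + 2370*(1/169) = -122*1/1694 + 2370/169 = -61/847 + 2370/169 = 1997081/143143 ≈ 13.952)
L - v = 1997081/143143 - 1*(-3557) = 1997081/143143 + 3557 = 511156732/143143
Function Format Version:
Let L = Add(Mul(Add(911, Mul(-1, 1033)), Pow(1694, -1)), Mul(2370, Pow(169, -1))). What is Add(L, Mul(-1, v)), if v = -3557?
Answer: Rational(511156732, 143143) ≈ 3571.0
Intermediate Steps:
L = Rational(1997081, 143143) (L = Add(Mul(Add(911, -1033), Rational(1, 1694)), Mul(2370, Rational(1, 169))) = Add(Mul(-122, Rational(1, 1694)), Rational(2370, 169)) = Add(Rational(-61, 847), Rational(2370, 169)) = Rational(1997081, 143143) ≈ 13.952)
Add(L, Mul(-1, v)) = Add(Rational(1997081, 143143), Mul(-1, -3557)) = Add(Rational(1997081, 143143), 3557) = Rational(511156732, 143143)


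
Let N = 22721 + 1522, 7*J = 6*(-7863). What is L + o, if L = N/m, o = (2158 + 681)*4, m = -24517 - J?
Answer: 1412982295/124441 ≈ 11355.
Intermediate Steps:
J = -47178/7 (J = (6*(-7863))/7 = (⅐)*(-47178) = -47178/7 ≈ -6739.7)
N = 24243
m = -124441/7 (m = -24517 - 1*(-47178/7) = -24517 + 47178/7 = -124441/7 ≈ -17777.)
o = 11356 (o = 2839*4 = 11356)
L = -169701/124441 (L = 24243/(-124441/7) = 24243*(-7/124441) = -169701/124441 ≈ -1.3637)
L + o = -169701/124441 + 11356 = 1412982295/124441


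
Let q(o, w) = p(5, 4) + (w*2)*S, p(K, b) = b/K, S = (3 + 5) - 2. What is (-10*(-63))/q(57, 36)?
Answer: 1575/1082 ≈ 1.4556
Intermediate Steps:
S = 6 (S = 8 - 2 = 6)
q(o, w) = ⅘ + 12*w (q(o, w) = 4/5 + (w*2)*6 = 4*(⅕) + (2*w)*6 = ⅘ + 12*w)
(-10*(-63))/q(57, 36) = (-10*(-63))/(⅘ + 12*36) = 630/(⅘ + 432) = 630/(2164/5) = 630*(5/2164) = 1575/1082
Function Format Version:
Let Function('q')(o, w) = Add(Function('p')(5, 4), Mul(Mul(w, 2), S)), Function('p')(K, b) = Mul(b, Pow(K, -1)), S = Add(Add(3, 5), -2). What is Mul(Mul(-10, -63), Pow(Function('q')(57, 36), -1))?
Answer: Rational(1575, 1082) ≈ 1.4556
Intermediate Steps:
S = 6 (S = Add(8, -2) = 6)
Function('q')(o, w) = Add(Rational(4, 5), Mul(12, w)) (Function('q')(o, w) = Add(Mul(4, Pow(5, -1)), Mul(Mul(w, 2), 6)) = Add(Mul(4, Rational(1, 5)), Mul(Mul(2, w), 6)) = Add(Rational(4, 5), Mul(12, w)))
Mul(Mul(-10, -63), Pow(Function('q')(57, 36), -1)) = Mul(Mul(-10, -63), Pow(Add(Rational(4, 5), Mul(12, 36)), -1)) = Mul(630, Pow(Add(Rational(4, 5), 432), -1)) = Mul(630, Pow(Rational(2164, 5), -1)) = Mul(630, Rational(5, 2164)) = Rational(1575, 1082)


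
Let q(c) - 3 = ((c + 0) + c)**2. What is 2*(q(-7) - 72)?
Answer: 254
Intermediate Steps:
q(c) = 3 + 4*c**2 (q(c) = 3 + ((c + 0) + c)**2 = 3 + (c + c)**2 = 3 + (2*c)**2 = 3 + 4*c**2)
2*(q(-7) - 72) = 2*((3 + 4*(-7)**2) - 72) = 2*((3 + 4*49) - 72) = 2*((3 + 196) - 72) = 2*(199 - 72) = 2*127 = 254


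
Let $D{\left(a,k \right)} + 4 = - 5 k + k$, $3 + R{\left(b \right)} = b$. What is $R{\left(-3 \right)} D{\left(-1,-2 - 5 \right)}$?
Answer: $-144$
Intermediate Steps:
$R{\left(b \right)} = -3 + b$
$D{\left(a,k \right)} = -4 - 4 k$ ($D{\left(a,k \right)} = -4 + \left(- 5 k + k\right) = -4 - 4 k$)
$R{\left(-3 \right)} D{\left(-1,-2 - 5 \right)} = \left(-3 - 3\right) \left(-4 - 4 \left(-2 - 5\right)\right) = - 6 \left(-4 - 4 \left(-2 - 5\right)\right) = - 6 \left(-4 - -28\right) = - 6 \left(-4 + 28\right) = \left(-6\right) 24 = -144$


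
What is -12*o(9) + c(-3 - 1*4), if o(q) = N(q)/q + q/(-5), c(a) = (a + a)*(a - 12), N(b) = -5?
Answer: 4414/15 ≈ 294.27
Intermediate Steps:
c(a) = 2*a*(-12 + a) (c(a) = (2*a)*(-12 + a) = 2*a*(-12 + a))
o(q) = -5/q - q/5 (o(q) = -5/q + q/(-5) = -5/q + q*(-⅕) = -5/q - q/5)
-12*o(9) + c(-3 - 1*4) = -12*(-5/9 - ⅕*9) + 2*(-3 - 1*4)*(-12 + (-3 - 1*4)) = -12*(-5*⅑ - 9/5) + 2*(-3 - 4)*(-12 + (-3 - 4)) = -12*(-5/9 - 9/5) + 2*(-7)*(-12 - 7) = -12*(-106/45) + 2*(-7)*(-19) = 424/15 + 266 = 4414/15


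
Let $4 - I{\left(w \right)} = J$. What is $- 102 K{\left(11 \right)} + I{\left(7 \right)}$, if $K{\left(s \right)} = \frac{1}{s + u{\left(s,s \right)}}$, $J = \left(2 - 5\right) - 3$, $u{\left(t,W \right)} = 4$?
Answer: $\frac{16}{5} \approx 3.2$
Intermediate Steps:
$J = -6$ ($J = -3 - 3 = -6$)
$I{\left(w \right)} = 10$ ($I{\left(w \right)} = 4 - -6 = 4 + 6 = 10$)
$K{\left(s \right)} = \frac{1}{4 + s}$ ($K{\left(s \right)} = \frac{1}{s + 4} = \frac{1}{4 + s}$)
$- 102 K{\left(11 \right)} + I{\left(7 \right)} = - \frac{102}{4 + 11} + 10 = - \frac{102}{15} + 10 = \left(-102\right) \frac{1}{15} + 10 = - \frac{34}{5} + 10 = \frac{16}{5}$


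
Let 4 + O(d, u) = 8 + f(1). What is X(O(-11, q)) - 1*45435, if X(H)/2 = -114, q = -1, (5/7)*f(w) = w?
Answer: -45663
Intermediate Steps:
f(w) = 7*w/5
O(d, u) = 27/5 (O(d, u) = -4 + (8 + (7/5)*1) = -4 + (8 + 7/5) = -4 + 47/5 = 27/5)
X(H) = -228 (X(H) = 2*(-114) = -228)
X(O(-11, q)) - 1*45435 = -228 - 1*45435 = -228 - 45435 = -45663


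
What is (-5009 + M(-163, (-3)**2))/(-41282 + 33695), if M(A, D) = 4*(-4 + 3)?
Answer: 557/843 ≈ 0.66074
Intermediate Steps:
M(A, D) = -4 (M(A, D) = 4*(-1) = -4)
(-5009 + M(-163, (-3)**2))/(-41282 + 33695) = (-5009 - 4)/(-41282 + 33695) = -5013/(-7587) = -5013*(-1/7587) = 557/843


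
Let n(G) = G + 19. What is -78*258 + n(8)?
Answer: -20097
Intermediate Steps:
n(G) = 19 + G
-78*258 + n(8) = -78*258 + (19 + 8) = -20124 + 27 = -20097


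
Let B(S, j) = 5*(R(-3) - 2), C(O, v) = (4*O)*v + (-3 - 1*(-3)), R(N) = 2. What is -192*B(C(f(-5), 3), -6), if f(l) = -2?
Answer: 0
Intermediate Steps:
C(O, v) = 4*O*v (C(O, v) = 4*O*v + (-3 + 3) = 4*O*v + 0 = 4*O*v)
B(S, j) = 0 (B(S, j) = 5*(2 - 2) = 5*0 = 0)
-192*B(C(f(-5), 3), -6) = -192*0 = 0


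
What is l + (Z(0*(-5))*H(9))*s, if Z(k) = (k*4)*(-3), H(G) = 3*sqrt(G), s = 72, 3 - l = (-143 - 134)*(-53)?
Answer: -14678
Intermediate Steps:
l = -14678 (l = 3 - (-143 - 134)*(-53) = 3 - (-277)*(-53) = 3 - 1*14681 = 3 - 14681 = -14678)
Z(k) = -12*k (Z(k) = (4*k)*(-3) = -12*k)
l + (Z(0*(-5))*H(9))*s = -14678 + ((-0*(-5))*(3*sqrt(9)))*72 = -14678 + ((-12*0)*(3*3))*72 = -14678 + (0*9)*72 = -14678 + 0*72 = -14678 + 0 = -14678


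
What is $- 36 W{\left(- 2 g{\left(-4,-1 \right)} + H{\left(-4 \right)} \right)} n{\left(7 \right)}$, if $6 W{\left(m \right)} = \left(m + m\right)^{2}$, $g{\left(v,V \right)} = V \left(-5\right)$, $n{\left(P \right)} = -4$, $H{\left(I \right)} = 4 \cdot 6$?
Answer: $18816$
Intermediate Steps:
$H{\left(I \right)} = 24$
$g{\left(v,V \right)} = - 5 V$
$W{\left(m \right)} = \frac{2 m^{2}}{3}$ ($W{\left(m \right)} = \frac{\left(m + m\right)^{2}}{6} = \frac{\left(2 m\right)^{2}}{6} = \frac{4 m^{2}}{6} = \frac{2 m^{2}}{3}$)
$- 36 W{\left(- 2 g{\left(-4,-1 \right)} + H{\left(-4 \right)} \right)} n{\left(7 \right)} = - 36 \frac{2 \left(- 2 \left(\left(-5\right) \left(-1\right)\right) + 24\right)^{2}}{3} \left(-4\right) = - 36 \frac{2 \left(\left(-2\right) 5 + 24\right)^{2}}{3} \left(-4\right) = - 36 \frac{2 \left(-10 + 24\right)^{2}}{3} \left(-4\right) = - 36 \frac{2 \cdot 14^{2}}{3} \left(-4\right) = - 36 \cdot \frac{2}{3} \cdot 196 \left(-4\right) = \left(-36\right) \frac{392}{3} \left(-4\right) = \left(-4704\right) \left(-4\right) = 18816$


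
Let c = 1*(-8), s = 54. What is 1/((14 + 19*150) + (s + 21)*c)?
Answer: 1/2264 ≈ 0.00044170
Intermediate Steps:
c = -8
1/((14 + 19*150) + (s + 21)*c) = 1/((14 + 19*150) + (54 + 21)*(-8)) = 1/((14 + 2850) + 75*(-8)) = 1/(2864 - 600) = 1/2264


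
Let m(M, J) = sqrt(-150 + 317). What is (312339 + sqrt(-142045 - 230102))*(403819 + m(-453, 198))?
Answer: (312339 + I*sqrt(372147))*(403819 + sqrt(167)) ≈ 1.2613e+11 + 2.4635e+8*I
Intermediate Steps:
m(M, J) = sqrt(167)
(312339 + sqrt(-142045 - 230102))*(403819 + m(-453, 198)) = (312339 + sqrt(-142045 - 230102))*(403819 + sqrt(167)) = (312339 + sqrt(-372147))*(403819 + sqrt(167)) = (312339 + I*sqrt(372147))*(403819 + sqrt(167))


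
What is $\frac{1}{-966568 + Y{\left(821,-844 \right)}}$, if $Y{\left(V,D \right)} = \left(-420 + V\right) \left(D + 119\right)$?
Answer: $- \frac{1}{1257293} \approx -7.9536 \cdot 10^{-7}$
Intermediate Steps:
$Y{\left(V,D \right)} = \left(-420 + V\right) \left(119 + D\right)$
$\frac{1}{-966568 + Y{\left(821,-844 \right)}} = \frac{1}{-966568 - 290725} = \frac{1}{-1257293} = - \frac{1}{1257293}$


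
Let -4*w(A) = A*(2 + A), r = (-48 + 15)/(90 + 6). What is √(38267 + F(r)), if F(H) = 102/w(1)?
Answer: √38131 ≈ 195.27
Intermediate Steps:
r = -11/32 (r = -33/96 = -33*1/96 = -11/32 ≈ -0.34375)
w(A) = -A*(2 + A)/4
F(H) = -136 (F(H) = 102/((-¼*1*(2 + 1))) = 102/((-¼*1*3)) = 102/(-¾) = 102*(-4/3) = -136)
√(38267 + F(r)) = √(38267 - 136) = √38131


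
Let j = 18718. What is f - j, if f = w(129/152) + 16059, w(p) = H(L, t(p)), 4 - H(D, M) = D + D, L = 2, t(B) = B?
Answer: -2659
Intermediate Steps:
H(D, M) = 4 - 2*D (H(D, M) = 4 - (D + D) = 4 - 2*D)
w(p) = 0 (w(p) = 4 - 2*2 = 4 - 4 = 0)
f = 16059 (f = 0 + 16059 = 16059)
f - j = 16059 - 1*18718 = 16059 - 18718 = -2659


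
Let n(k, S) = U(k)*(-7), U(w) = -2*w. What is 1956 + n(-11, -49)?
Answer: 1802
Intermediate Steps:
n(k, S) = 14*k (n(k, S) = -2*k*(-7) = 14*k)
1956 + n(-11, -49) = 1956 + 14*(-11) = 1956 - 154 = 1802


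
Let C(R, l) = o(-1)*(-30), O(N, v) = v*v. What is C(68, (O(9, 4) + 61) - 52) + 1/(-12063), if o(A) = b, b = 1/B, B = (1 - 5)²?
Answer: -180953/96504 ≈ -1.8751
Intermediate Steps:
O(N, v) = v²
B = 16 (B = (-4)² = 16)
b = 1/16 ≈ 0.062500
o(A) = 1/16
C(R, l) = -15/8 (C(R, l) = (1/16)*(-30) = -15/8)
C(68, (O(9, 4) + 61) - 52) + 1/(-12063) = -15/8 + 1/(-12063) = -15/8 - 1/12063 = -180953/96504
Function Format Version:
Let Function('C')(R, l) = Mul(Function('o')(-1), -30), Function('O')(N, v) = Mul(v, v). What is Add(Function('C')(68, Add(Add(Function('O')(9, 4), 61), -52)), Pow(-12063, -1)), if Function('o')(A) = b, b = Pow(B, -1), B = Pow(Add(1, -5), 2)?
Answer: Rational(-180953, 96504) ≈ -1.8751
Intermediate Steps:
Function('O')(N, v) = Pow(v, 2)
B = 16 (B = Pow(-4, 2) = 16)
b = Rational(1, 16) (b = Pow(16, -1) = Rational(1, 16) ≈ 0.062500)
Function('o')(A) = Rational(1, 16)
Function('C')(R, l) = Rational(-15, 8) (Function('C')(R, l) = Mul(Rational(1, 16), -30) = Rational(-15, 8))
Add(Function('C')(68, Add(Add(Function('O')(9, 4), 61), -52)), Pow(-12063, -1)) = Add(Rational(-15, 8), Pow(-12063, -1)) = Add(Rational(-15, 8), Rational(-1, 12063)) = Rational(-180953, 96504)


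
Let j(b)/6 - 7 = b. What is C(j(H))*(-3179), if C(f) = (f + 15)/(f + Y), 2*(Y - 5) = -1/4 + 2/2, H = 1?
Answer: -228888/61 ≈ -3752.3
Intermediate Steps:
j(b) = 42 + 6*b
Y = 43/8 (Y = 5 + (-1/4 + 2/2)/2 = 5 + (-1*¼ + 2*(½))/2 = 5 + (-¼ + 1)/2 = 5 + (½)*(¾) = 5 + 3/8 = 43/8 ≈ 5.3750)
C(f) = (15 + f)/(43/8 + f) (C(f) = (f + 15)/(f + 43/8) = (15 + f)/(43/8 + f))
C(j(H))*(-3179) = (8*(15 + (42 + 6*1))/(43 + 8*(42 + 6*1)))*(-3179) = (8*(15 + (42 + 6))/(43 + 8*(42 + 6)))*(-3179) = (8*(15 + 48)/(43 + 8*48))*(-3179) = (8*63/(43 + 384))*(-3179) = (8*63/427)*(-3179) = (8*(1/427)*63)*(-3179) = (72/61)*(-3179) = -228888/61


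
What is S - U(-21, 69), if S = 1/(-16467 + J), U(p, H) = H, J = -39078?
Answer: -3832606/55545 ≈ -69.000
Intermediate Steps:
S = -1/55545 (S = 1/(-16467 - 39078) = 1/(-55545) = -1/55545 ≈ -1.8003e-5)
S - U(-21, 69) = -1/55545 - 1*69 = -1/55545 - 69 = -3832606/55545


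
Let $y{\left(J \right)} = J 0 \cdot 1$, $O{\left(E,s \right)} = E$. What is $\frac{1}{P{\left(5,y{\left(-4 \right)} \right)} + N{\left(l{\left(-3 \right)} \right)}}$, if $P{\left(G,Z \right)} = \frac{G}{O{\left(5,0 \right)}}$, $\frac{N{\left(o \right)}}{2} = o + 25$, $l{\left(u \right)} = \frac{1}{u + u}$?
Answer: $\frac{3}{152} \approx 0.019737$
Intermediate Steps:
$l{\left(u \right)} = \frac{1}{2 u}$
$y{\left(J \right)} = 0$ ($y{\left(J \right)} = 0 \cdot 1 = 0$)
$N{\left(o \right)} = 50 + 2 o$ ($N{\left(o \right)} = 2 \left(o + 25\right) = 2 \left(25 + o\right) = 50 + 2 o$)
$P{\left(G,Z \right)} = \frac{G}{5}$
$\frac{1}{P{\left(5,y{\left(-4 \right)} \right)} + N{\left(l{\left(-3 \right)} \right)}} = \frac{1}{\frac{1}{5} \cdot 5 + \left(50 + 2 \frac{1}{2 \left(-3\right)}\right)} = \frac{1}{1 + \left(50 + 2 \cdot \frac{1}{2} \left(- \frac{1}{3}\right)\right)} = \frac{1}{1 + \left(50 + 2 \left(- \frac{1}{6}\right)\right)} = \frac{1}{1 + \left(50 - \frac{1}{3}\right)} = \frac{1}{1 + \frac{149}{3}} = \frac{1}{\frac{152}{3}} = \frac{3}{152}$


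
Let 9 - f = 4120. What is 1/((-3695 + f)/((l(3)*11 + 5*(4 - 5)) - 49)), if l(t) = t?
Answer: 7/2602 ≈ 0.0026902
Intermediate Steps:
f = -4111 (f = 9 - 1*4120 = 9 - 4120 = -4111)
1/((-3695 + f)/((l(3)*11 + 5*(4 - 5)) - 49)) = 1/((-3695 - 4111)/((3*11 + 5*(4 - 5)) - 49)) = 1/(-7806/((33 + 5*(-1)) - 49)) = 1/(-7806/((33 - 5) - 49)) = 1/(-7806/(28 - 49)) = 1/(-7806/(-21)) = 1/(-7806*(-1/21)) = 1/(2602/7) = 7/2602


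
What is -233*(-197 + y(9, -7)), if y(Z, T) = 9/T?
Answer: 323404/7 ≈ 46201.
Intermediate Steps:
-233*(-197 + y(9, -7)) = -233*(-197 + 9/(-7)) = -233*(-197 + 9*(-⅐)) = -233*(-197 - 9/7) = -233*(-1388/7) = 323404/7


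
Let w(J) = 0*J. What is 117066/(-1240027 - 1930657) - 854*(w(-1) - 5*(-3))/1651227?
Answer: -38986500337/872586504878 ≈ -0.044679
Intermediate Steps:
w(J) = 0
117066/(-1240027 - 1930657) - 854*(w(-1) - 5*(-3))/1651227 = 117066/(-1240027 - 1930657) - 854*(0 - 5*(-3))/1651227 = 117066/(-3170684) - 854*(0 + 15)*(1/1651227) = 117066*(-1/3170684) - 854*15*(1/1651227) = -58533/1585342 - 12810*1/1651227 = -58533/1585342 - 4270/550409 = -38986500337/872586504878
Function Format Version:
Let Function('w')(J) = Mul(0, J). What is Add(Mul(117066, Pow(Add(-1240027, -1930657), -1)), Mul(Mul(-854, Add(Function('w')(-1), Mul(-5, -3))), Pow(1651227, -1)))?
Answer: Rational(-38986500337, 872586504878) ≈ -0.044679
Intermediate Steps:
Function('w')(J) = 0
Add(Mul(117066, Pow(Add(-1240027, -1930657), -1)), Mul(Mul(-854, Add(Function('w')(-1), Mul(-5, -3))), Pow(1651227, -1))) = Add(Mul(117066, Pow(Add(-1240027, -1930657), -1)), Mul(Mul(-854, Add(0, Mul(-5, -3))), Pow(1651227, -1))) = Add(Mul(117066, Pow(-3170684, -1)), Mul(Mul(-854, Add(0, 15)), Rational(1, 1651227))) = Add(Mul(117066, Rational(-1, 3170684)), Mul(Mul(-854, 15), Rational(1, 1651227))) = Add(Rational(-58533, 1585342), Mul(-12810, Rational(1, 1651227))) = Add(Rational(-58533, 1585342), Rational(-4270, 550409)) = Rational(-38986500337, 872586504878)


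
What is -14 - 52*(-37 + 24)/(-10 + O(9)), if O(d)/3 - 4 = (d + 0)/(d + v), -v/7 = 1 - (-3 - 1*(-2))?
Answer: -3618/17 ≈ -212.82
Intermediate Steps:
v = -14 (v = -7*(1 - (-3 - 1*(-2))) = -7*(1 - (-3 + 2)) = -7*(1 - 1*(-1)) = -7*(1 + 1) = -7*2 = -14)
O(d) = 12 + 3*d/(-14 + d) (O(d) = 12 + 3*((d + 0)/(d - 14)) = 12 + 3*(d/(-14 + d)) = 12 + 3*d/(-14 + d))
-14 - 52*(-37 + 24)/(-10 + O(9)) = -14 - 52*(-37 + 24)/(-10 + 3*(-56 + 5*9)/(-14 + 9)) = -14 - (-676)/(-10 + 3*(-56 + 45)/(-5)) = -14 - (-676)/(-10 + 3*(-⅕)*(-11)) = -14 - (-676)/(-10 + 33/5) = -14 - (-676)/(-17/5) = -14 - (-676)*(-5)/17 = -14 - 52*65/17 = -14 - 3380/17 = -3618/17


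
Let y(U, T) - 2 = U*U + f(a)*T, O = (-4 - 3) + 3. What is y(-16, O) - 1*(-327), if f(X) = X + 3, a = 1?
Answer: 569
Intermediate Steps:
f(X) = 3 + X
O = -4 (O = -7 + 3 = -4)
y(U, T) = 2 + U² + 4*T (y(U, T) = 2 + (U*U + (3 + 1)*T) = 2 + (U² + 4*T) = 2 + U² + 4*T)
y(-16, O) - 1*(-327) = (2 + (-16)² + 4*(-4)) - 1*(-327) = (2 + 256 - 16) + 327 = 242 + 327 = 569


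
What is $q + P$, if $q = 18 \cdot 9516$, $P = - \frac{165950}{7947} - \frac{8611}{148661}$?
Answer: $\frac{202336440414929}{1181408967} \approx 1.7127 \cdot 10^{5}$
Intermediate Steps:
$P = - \frac{24738724567}{1181408967}$ ($P = \left(-165950\right) \frac{1}{7947} - \frac{8611}{148661} = - \frac{165950}{7947} - \frac{8611}{148661} = - \frac{24738724567}{1181408967} \approx -20.94$)
$q = 171288$
$q + P = 171288 - \frac{24738724567}{1181408967} = \frac{202336440414929}{1181408967}$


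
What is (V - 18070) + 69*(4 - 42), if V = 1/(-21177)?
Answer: -438194485/21177 ≈ -20692.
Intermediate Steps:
V = -1/21177 ≈ -4.7221e-5
(V - 18070) + 69*(4 - 42) = (-1/21177 - 18070) + 69*(4 - 42) = -382668391/21177 + 69*(-38) = -382668391/21177 - 2622 = -438194485/21177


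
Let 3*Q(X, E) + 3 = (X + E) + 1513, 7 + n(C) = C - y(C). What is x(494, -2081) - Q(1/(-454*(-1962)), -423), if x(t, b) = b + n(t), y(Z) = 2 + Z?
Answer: -6553233037/2672244 ≈ -2452.3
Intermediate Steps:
n(C) = -9 (n(C) = -7 + (C - (2 + C)) = -7 + (C + (-2 - C)) = -7 - 2 = -9)
x(t, b) = -9 + b (x(t, b) = b - 9 = -9 + b)
Q(X, E) = 1510/3 + E/3 + X/3 (Q(X, E) = -1 + ((X + E) + 1513)/3 = -1 + ((E + X) + 1513)/3 = -1 + (1513 + E + X)/3 = -1 + (1513/3 + E/3 + X/3) = 1510/3 + E/3 + X/3)
x(494, -2081) - Q(1/(-454*(-1962)), -423) = (-9 - 2081) - (1510/3 + (⅓)*(-423) + (1/(-454*(-1962)))/3) = -2090 - (1510/3 - 141 + (-1/454*(-1/1962))/3) = -2090 - (1510/3 - 141 + (⅓)*(1/890748)) = -2090 - (1510/3 - 141 + 1/2672244) = -2090 - 1*968243077/2672244 = -2090 - 968243077/2672244 = -6553233037/2672244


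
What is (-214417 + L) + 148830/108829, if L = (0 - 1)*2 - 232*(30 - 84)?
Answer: -21971446809/108829 ≈ -2.0189e+5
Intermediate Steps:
L = 12526 (L = -1*2 - 232*(-54) = -2 + 12528 = 12526)
(-214417 + L) + 148830/108829 = (-214417 + 12526) + 148830/108829 = -201891 + 148830*(1/108829) = -201891 + 148830/108829 = -21971446809/108829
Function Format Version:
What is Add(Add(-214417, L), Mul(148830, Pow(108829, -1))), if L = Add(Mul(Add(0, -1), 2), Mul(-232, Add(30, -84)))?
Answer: Rational(-21971446809, 108829) ≈ -2.0189e+5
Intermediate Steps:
L = 12526 (L = Add(Mul(-1, 2), Mul(-232, -54)) = Add(-2, 12528) = 12526)
Add(Add(-214417, L), Mul(148830, Pow(108829, -1))) = Add(Add(-214417, 12526), Mul(148830, Pow(108829, -1))) = Add(-201891, Mul(148830, Rational(1, 108829))) = Add(-201891, Rational(148830, 108829)) = Rational(-21971446809, 108829)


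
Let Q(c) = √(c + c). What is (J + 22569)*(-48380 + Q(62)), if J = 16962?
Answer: -1912509780 + 79062*√31 ≈ -1.9121e+9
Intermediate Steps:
Q(c) = √2*√c (Q(c) = √(2*c) = √2*√c)
(J + 22569)*(-48380 + Q(62)) = (16962 + 22569)*(-48380 + √2*√62) = 39531*(-48380 + 2*√31) = -1912509780 + 79062*√31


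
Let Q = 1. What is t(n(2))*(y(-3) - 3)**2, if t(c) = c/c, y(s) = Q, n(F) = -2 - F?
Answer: 4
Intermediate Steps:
y(s) = 1
t(c) = 1
t(n(2))*(y(-3) - 3)**2 = 1*(1 - 3)**2 = 1*(-2)**2 = 1*4 = 4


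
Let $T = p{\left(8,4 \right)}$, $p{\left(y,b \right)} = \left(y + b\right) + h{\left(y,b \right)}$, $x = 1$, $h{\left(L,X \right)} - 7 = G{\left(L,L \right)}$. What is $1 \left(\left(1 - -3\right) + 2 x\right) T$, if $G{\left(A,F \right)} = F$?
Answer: $162$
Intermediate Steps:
$h{\left(L,X \right)} = 7 + L$
$p{\left(y,b \right)} = 7 + b + 2 y$ ($p{\left(y,b \right)} = \left(y + b\right) + \left(7 + y\right) = \left(b + y\right) + \left(7 + y\right) = 7 + b + 2 y$)
$T = 27$ ($T = 7 + 4 + 2 \cdot 8 = 7 + 4 + 16 = 27$)
$1 \left(\left(1 - -3\right) + 2 x\right) T = 1 \left(\left(1 - -3\right) + 2 \cdot 1\right) 27 = 1 \left(\left(1 + 3\right) + 2\right) 27 = 1 \left(4 + 2\right) 27 = 1 \cdot 6 \cdot 27 = 6 \cdot 27 = 162$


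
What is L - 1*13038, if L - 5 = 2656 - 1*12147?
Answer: -22524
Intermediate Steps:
L = -9486 (L = 5 + (2656 - 1*12147) = 5 + (2656 - 12147) = 5 - 9491 = -9486)
L - 1*13038 = -9486 - 1*13038 = -9486 - 13038 = -22524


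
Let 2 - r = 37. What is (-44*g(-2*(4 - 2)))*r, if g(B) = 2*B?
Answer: -12320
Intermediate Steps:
r = -35 (r = 2 - 1*37 = 2 - 37 = -35)
(-44*g(-2*(4 - 2)))*r = -88*(-2*(4 - 2))*(-35) = -88*(-2*2)*(-35) = -88*(-4)*(-35) = -44*(-8)*(-35) = 352*(-35) = -12320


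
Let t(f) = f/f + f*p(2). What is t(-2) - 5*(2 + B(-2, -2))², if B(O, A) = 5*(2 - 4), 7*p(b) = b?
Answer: -2237/7 ≈ -319.57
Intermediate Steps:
p(b) = b/7
B(O, A) = -10 (B(O, A) = 5*(-2) = -10)
t(f) = 1 + 2*f/7 (t(f) = f/f + f*((⅐)*2) = 1 + f*(2/7) = 1 + 2*f/7)
t(-2) - 5*(2 + B(-2, -2))² = (1 + (2/7)*(-2)) - 5*(2 - 10)² = (1 - 4/7) - 5*(-8)² = 3/7 - 5*64 = 3/7 - 320 = -2237/7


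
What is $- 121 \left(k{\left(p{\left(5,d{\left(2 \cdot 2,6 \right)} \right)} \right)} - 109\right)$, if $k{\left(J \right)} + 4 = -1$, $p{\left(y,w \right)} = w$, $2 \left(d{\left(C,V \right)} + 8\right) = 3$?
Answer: $13794$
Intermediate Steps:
$d{\left(C,V \right)} = - \frac{13}{2}$ ($d{\left(C,V \right)} = -8 + \frac{1}{2} \cdot 3 = -8 + \frac{3}{2} = - \frac{13}{2}$)
$k{\left(J \right)} = -5$ ($k{\left(J \right)} = -4 - 1 = -5$)
$- 121 \left(k{\left(p{\left(5,d{\left(2 \cdot 2,6 \right)} \right)} \right)} - 109\right) = - 121 \left(-5 - 109\right) = \left(-121\right) \left(-114\right) = 13794$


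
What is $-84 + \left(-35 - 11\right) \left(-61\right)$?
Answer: $2722$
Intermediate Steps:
$-84 + \left(-35 - 11\right) \left(-61\right) = -84 - -2806 = -84 + 2806 = 2722$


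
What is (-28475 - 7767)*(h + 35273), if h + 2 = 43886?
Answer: -2868807994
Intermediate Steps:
h = 43884 (h = -2 + 43886 = 43884)
(-28475 - 7767)*(h + 35273) = (-28475 - 7767)*(43884 + 35273) = -36242*79157 = -2868807994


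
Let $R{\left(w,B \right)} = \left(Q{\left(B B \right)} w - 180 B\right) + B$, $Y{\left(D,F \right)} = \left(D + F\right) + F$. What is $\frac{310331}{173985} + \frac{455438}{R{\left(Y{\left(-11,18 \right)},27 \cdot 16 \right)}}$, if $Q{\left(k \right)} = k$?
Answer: $\frac{35788629011}{19006916760} \approx 1.8829$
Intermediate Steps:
$Y{\left(D,F \right)} = D + 2 F$
$R{\left(w,B \right)} = - 179 B + w B^{2}$ ($R{\left(w,B \right)} = \left(B B w - 180 B\right) + B = \left(B^{2} w - 180 B\right) + B = \left(w B^{2} - 180 B\right) + B = \left(- 180 B + w B^{2}\right) + B = - 179 B + w B^{2}$)
$\frac{310331}{173985} + \frac{455438}{R{\left(Y{\left(-11,18 \right)},27 \cdot 16 \right)}} = \frac{310331}{173985} + \frac{455438}{27 \cdot 16 \left(-179 + 27 \cdot 16 \left(-11 + 2 \cdot 18\right)\right)} = 310331 \cdot \frac{1}{173985} + \frac{455438}{432 \left(-179 + 432 \left(-11 + 36\right)\right)} = \frac{44333}{24855} + \frac{455438}{432 \left(-179 + 432 \cdot 25\right)} = \frac{44333}{24855} + \frac{455438}{432 \left(-179 + 10800\right)} = \frac{44333}{24855} + \frac{455438}{432 \cdot 10621} = \frac{44333}{24855} + \frac{455438}{4588272} = \frac{44333}{24855} + 455438 \cdot \frac{1}{4588272} = \frac{44333}{24855} + \frac{227719}{2294136} = \frac{35788629011}{19006916760}$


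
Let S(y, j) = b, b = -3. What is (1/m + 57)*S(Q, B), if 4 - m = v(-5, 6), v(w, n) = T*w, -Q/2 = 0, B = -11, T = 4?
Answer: -1369/8 ≈ -171.13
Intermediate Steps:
Q = 0 (Q = -2*0 = 0)
S(y, j) = -3
v(w, n) = 4*w
m = 24 (m = 4 - 4*(-5) = 4 - 1*(-20) = 4 + 20 = 24)
(1/m + 57)*S(Q, B) = (1/24 + 57)*(-3) = (1369/24)*(-3) = -1369/8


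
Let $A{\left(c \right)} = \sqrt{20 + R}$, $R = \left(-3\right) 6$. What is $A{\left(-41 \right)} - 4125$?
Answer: $-4125 + \sqrt{2} \approx -4123.6$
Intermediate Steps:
$R = -18$
$A{\left(c \right)} = \sqrt{2}$ ($A{\left(c \right)} = \sqrt{20 - 18} = \sqrt{2}$)
$A{\left(-41 \right)} - 4125 = \sqrt{2} - 4125 = -4125 + \sqrt{2}$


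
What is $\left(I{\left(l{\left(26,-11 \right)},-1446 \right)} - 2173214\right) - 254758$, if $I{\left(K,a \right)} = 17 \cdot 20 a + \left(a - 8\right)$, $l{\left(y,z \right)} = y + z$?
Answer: $-2921066$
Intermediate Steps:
$I{\left(K,a \right)} = -8 + 341 a$ ($I{\left(K,a \right)} = 340 a + \left(a - 8\right) = 340 a + \left(-8 + a\right) = -8 + 341 a$)
$\left(I{\left(l{\left(26,-11 \right)},-1446 \right)} - 2173214\right) - 254758 = \left(\left(-8 + 341 \left(-1446\right)\right) - 2173214\right) - 254758 = \left(\left(-8 - 493086\right) - 2173214\right) - 254758 = \left(-493094 - 2173214\right) - 254758 = -2666308 - 254758 = -2921066$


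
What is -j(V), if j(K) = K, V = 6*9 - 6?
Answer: -48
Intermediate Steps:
V = 48 (V = 54 - 6 = 48)
-j(V) = -1*48 = -48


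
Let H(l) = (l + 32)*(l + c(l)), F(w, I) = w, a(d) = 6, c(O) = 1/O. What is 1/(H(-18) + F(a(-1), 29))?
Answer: -9/2221 ≈ -0.0040522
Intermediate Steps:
H(l) = (32 + l)*(l + 1/l) (H(l) = (l + 32)*(l + 1/l) = (32 + l)*(l + 1/l))
1/(H(-18) + F(a(-1), 29)) = 1/((1 + (-18)**2 + 32*(-18) + 32/(-18)) + 6) = 1/((1 + 324 - 576 + 32*(-1/18)) + 6) = 1/((1 + 324 - 576 - 16/9) + 6) = 1/(-2275/9 + 6) = 1/(-2221/9) = -9/2221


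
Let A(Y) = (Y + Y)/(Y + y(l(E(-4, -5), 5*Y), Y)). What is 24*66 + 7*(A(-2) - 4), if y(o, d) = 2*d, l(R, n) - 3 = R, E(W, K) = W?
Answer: 4682/3 ≈ 1560.7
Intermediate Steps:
l(R, n) = 3 + R
A(Y) = 2/3 (A(Y) = (Y + Y)/(Y + 2*Y) = (2*Y)/((3*Y)) = (2*Y)*(1/(3*Y)) = 2/3)
24*66 + 7*(A(-2) - 4) = 24*66 + 7*(2/3 - 4) = 1584 + 7*(-10/3) = 1584 - 70/3 = 4682/3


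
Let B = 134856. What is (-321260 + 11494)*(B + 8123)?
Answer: -44290032914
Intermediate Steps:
(-321260 + 11494)*(B + 8123) = (-321260 + 11494)*(134856 + 8123) = -309766*142979 = -44290032914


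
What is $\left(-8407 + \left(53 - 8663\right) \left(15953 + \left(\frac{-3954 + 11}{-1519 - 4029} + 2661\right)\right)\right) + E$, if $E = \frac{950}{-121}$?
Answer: $- \frac{53798983624053}{335654} \approx -1.6028 \cdot 10^{8}$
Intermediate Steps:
$E = - \frac{950}{121}$ ($E = 950 \left(- \frac{1}{121}\right) = - \frac{950}{121} \approx -7.8512$)
$\left(-8407 + \left(53 - 8663\right) \left(15953 + \left(\frac{-3954 + 11}{-1519 - 4029} + 2661\right)\right)\right) + E = \left(-8407 + \left(53 - 8663\right) \left(15953 + \left(\frac{-3954 + 11}{-1519 - 4029} + 2661\right)\right)\right) - \frac{950}{121} = \left(-8407 - 8610 \left(15953 + \left(- \frac{3943}{-5548} + 2661\right)\right)\right) - \frac{950}{121} = \left(-8407 - 8610 \left(15953 + \left(\left(-3943\right) \left(- \frac{1}{5548}\right) + 2661\right)\right)\right) - \frac{950}{121} = \left(-8407 - 8610 \left(15953 + \left(\frac{3943}{5548} + 2661\right)\right)\right) - \frac{950}{121} = \left(-8407 - 8610 \left(15953 + \frac{14767171}{5548}\right)\right) - \frac{950}{121} = \left(-8407 - \frac{444596356575}{2774}\right) - \frac{950}{121} = - \frac{444619677593}{2774} - \frac{950}{121} = - \frac{53798983624053}{335654}$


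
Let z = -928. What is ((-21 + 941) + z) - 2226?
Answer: -2234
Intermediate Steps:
((-21 + 941) + z) - 2226 = ((-21 + 941) - 928) - 2226 = (920 - 928) - 2226 = -8 - 2226 = -2234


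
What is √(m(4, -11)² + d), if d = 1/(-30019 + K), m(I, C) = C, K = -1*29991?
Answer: 3*√48416128010/60010 ≈ 11.000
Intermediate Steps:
K = -29991
d = -1/60010 (d = 1/(-30019 - 29991) = 1/(-60010) = -1/60010 ≈ -1.6664e-5)
√(m(4, -11)² + d) = √((-11)² - 1/60010) = √(121 - 1/60010) = √(7261209/60010) = 3*√48416128010/60010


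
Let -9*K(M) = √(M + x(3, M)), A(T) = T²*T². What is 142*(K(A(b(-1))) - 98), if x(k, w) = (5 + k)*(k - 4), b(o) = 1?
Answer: -13916 - 142*I*√7/9 ≈ -13916.0 - 41.744*I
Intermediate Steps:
A(T) = T⁴
x(k, w) = (-4 + k)*(5 + k) (x(k, w) = (5 + k)*(-4 + k) = (-4 + k)*(5 + k))
K(M) = -√(-8 + M)/9 (K(M) = -√(M + (-20 + 3 + 3²))/9 = -√(M + (-20 + 3 + 9))/9 = -√(M - 8)/9 = -√(-8 + M)/9)
142*(K(A(b(-1))) - 98) = 142*(-√(-8 + 1⁴)/9 - 98) = 142*(-√(-8 + 1)/9 - 98) = 142*(-I*√7/9 - 98) = 142*(-98 - I*√7/9) = -13916 - 142*I*√7/9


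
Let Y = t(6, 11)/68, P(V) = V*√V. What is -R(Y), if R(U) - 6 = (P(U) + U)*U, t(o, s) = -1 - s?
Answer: -1743/289 - 9*I*√51/4913 ≈ -6.0311 - 0.013082*I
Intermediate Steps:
P(V) = V^(3/2)
Y = -3/17 (Y = (-1 - 1*11)/68 = (-1 - 11)*(1/68) = -12*1/68 = -3/17 ≈ -0.17647)
R(U) = 6 + U*(U + U^(3/2)) (R(U) = 6 + (U^(3/2) + U)*U = 6 + (U + U^(3/2))*U = 6 + U*(U + U^(3/2)))
-R(Y) = -(6 + (-3/17)² + (-3/17)^(5/2)) = -(6 + 9/289 + 9*I*√51/4913) = -(1743/289 + 9*I*√51/4913) = -1743/289 - 9*I*√51/4913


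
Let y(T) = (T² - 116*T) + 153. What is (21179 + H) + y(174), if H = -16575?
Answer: 14849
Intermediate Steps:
y(T) = 153 + T² - 116*T
(21179 + H) + y(174) = (21179 - 16575) + (153 + 174² - 116*174) = 4604 + (153 + 30276 - 20184) = 4604 + 10245 = 14849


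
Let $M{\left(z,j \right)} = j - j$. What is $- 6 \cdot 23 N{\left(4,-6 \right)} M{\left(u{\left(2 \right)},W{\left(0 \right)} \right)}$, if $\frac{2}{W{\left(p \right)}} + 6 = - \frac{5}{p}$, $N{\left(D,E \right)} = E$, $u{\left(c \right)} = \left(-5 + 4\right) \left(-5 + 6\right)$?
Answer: $0$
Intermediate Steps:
$u{\left(c \right)} = -1$ ($u{\left(c \right)} = \left(-1\right) 1 = -1$)
$W{\left(p \right)} = \frac{2}{-6 - \frac{5}{p}}$
$M{\left(z,j \right)} = 0$
$- 6 \cdot 23 N{\left(4,-6 \right)} M{\left(u{\left(2 \right)},W{\left(0 \right)} \right)} = - 6 \cdot 23 \left(-6\right) 0 = - 6 \left(\left(-138\right) 0\right) = \left(-6\right) 0 = 0$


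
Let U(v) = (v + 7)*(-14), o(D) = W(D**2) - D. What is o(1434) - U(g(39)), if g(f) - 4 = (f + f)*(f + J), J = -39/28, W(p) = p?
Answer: 2096143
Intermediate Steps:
J = -39/28 (J = -39*1/28 = -39/28 ≈ -1.3929)
g(f) = 4 + 2*f*(-39/28 + f) (g(f) = 4 + (f + f)*(f - 39/28) = 4 + (2*f)*(-39/28 + f) = 4 + 2*f*(-39/28 + f))
o(D) = D**2 - D
U(v) = -98 - 14*v (U(v) = (7 + v)*(-14) = -98 - 14*v)
o(1434) - U(g(39)) = 1434*(-1 + 1434) - (-98 - 14*(4 + 2*39**2 - 39/14*39)) = 1434*1433 - (-98 - 14*(4 + 2*1521 - 1521/14)) = 2054922 - (-98 - 14*(4 + 3042 - 1521/14)) = 2054922 - (-98 - 14*41123/14) = 2054922 - (-98 - 41123) = 2054922 - 1*(-41221) = 2054922 + 41221 = 2096143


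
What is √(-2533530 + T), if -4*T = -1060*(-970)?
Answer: 2*I*√697645 ≈ 1670.5*I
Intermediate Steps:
T = -257050 (T = -(-265)*(-970) = -¼*1028200 = -257050)
√(-2533530 + T) = √(-2533530 - 257050) = √(-2790580) = 2*I*√697645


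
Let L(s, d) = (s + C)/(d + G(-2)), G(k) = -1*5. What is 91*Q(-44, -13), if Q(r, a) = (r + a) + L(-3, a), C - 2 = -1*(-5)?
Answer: -46865/9 ≈ -5207.2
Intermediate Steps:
G(k) = -5
C = 7 (C = 2 - 1*(-5) = 2 + 5 = 7)
L(s, d) = (7 + s)/(-5 + d) (L(s, d) = (s + 7)/(d - 5) = (7 + s)/(-5 + d))
Q(r, a) = a + r + 4/(-5 + a) (Q(r, a) = (r + a) + (7 - 3)/(-5 + a) = (a + r) + 4/(-5 + a) = a + r + 4/(-5 + a))
91*Q(-44, -13) = 91*((4 + (-5 - 13)*(-13 - 44))/(-5 - 13)) = 91*((4 - 18*(-57))/(-18)) = 91*(-(4 + 1026)/18) = 91*(-1/18*1030) = 91*(-515/9) = -46865/9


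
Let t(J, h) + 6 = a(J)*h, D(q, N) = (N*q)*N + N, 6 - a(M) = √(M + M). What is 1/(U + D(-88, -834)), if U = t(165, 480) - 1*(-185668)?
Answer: -3051061/186179460712820 + 6*√330/46544865178205 ≈ -1.6385e-8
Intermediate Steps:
a(M) = 6 - √2*√M (a(M) = 6 - √(M + M) = 6 - √(2*M) = 6 - √2*√M)
D(q, N) = N + q*N² (D(q, N) = q*N² + N = N + q*N²)
t(J, h) = -6 + h*(6 - √2*√J) (t(J, h) = -6 + (6 - √2*√J)*h = -6 + h*(6 - √2*√J))
U = 188542 - 480*√330 (U = (-6 - 1*480*(-6 + √2*√165)) - 1*(-185668) = (-6 - 1*480*(-6 + √330)) + 185668 = (-6 + (2880 - 480*√330)) + 185668 = (2874 - 480*√330) + 185668 = 188542 - 480*√330 ≈ 1.7982e+5)
1/(U + D(-88, -834)) = 1/((188542 - 480*√330) - 834*(1 - 834*(-88))) = 1/((188542 - 480*√330) - 834*(1 + 73392)) = 1/((188542 - 480*√330) - 834*73393) = 1/((188542 - 480*√330) - 61209762) = 1/(-61021220 - 480*√330)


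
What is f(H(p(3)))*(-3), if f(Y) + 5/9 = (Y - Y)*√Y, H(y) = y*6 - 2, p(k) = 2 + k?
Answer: 5/3 ≈ 1.6667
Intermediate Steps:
H(y) = -2 + 6*y (H(y) = 6*y - 2 = -2 + 6*y)
f(Y) = -5/9 (f(Y) = -5/9 + (Y - Y)*√Y = -5/9 + 0*√Y = -5/9 + 0 = -5/9)
f(H(p(3)))*(-3) = -5/9*(-3) = 5/3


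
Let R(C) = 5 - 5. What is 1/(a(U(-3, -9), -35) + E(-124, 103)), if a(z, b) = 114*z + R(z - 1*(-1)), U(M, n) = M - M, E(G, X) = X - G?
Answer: 1/227 ≈ 0.0044053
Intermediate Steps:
R(C) = 0
U(M, n) = 0
a(z, b) = 114*z (a(z, b) = 114*z + 0 = 114*z)
1/(a(U(-3, -9), -35) + E(-124, 103)) = 1/(114*0 + (103 - 1*(-124))) = 1/(0 + (103 + 124)) = 1/(0 + 227) = 1/227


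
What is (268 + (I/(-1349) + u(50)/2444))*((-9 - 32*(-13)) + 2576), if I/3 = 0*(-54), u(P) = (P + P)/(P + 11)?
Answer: 29796151899/37271 ≈ 7.9945e+5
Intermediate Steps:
u(P) = 2*P/(11 + P) (u(P) = (2*P)/(11 + P) = 2*P/(11 + P))
I = 0 (I = 3*(0*(-54)) = 3*0 = 0)
(268 + (I/(-1349) + u(50)/2444))*((-9 - 32*(-13)) + 2576) = (268 + (0/(-1349) + (2*50/(11 + 50))/2444))*((-9 - 32*(-13)) + 2576) = (268 + (0*(-1/1349) + (2*50/61)*(1/2444)))*((-9 + 416) + 2576) = (268 + (0 + (2*50*(1/61))*(1/2444)))*(407 + 2576) = (268 + (0 + (100/61)*(1/2444)))*2983 = (268 + (0 + 25/37271))*2983 = (268 + 25/37271)*2983 = (9988653/37271)*2983 = 29796151899/37271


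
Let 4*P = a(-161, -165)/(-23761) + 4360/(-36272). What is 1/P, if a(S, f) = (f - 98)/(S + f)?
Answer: -8780188481/263925582 ≈ -33.268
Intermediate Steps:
a(S, f) = (-98 + f)/(S + f)
P = -263925582/8780188481 (P = (((-98 - 165)/(-161 - 165))/(-23761) + 4360/(-36272))/4 = ((-263/(-326))*(-1/23761) + 4360*(-1/36272))/4 = (-1/326*(-263)*(-1/23761) - 545/4534)/4 = ((263/326)*(-1/23761) - 545/4534)/4 = (-263/7746086 - 545/4534)/4 = (1/4)*(-1055702328/8780188481) = -263925582/8780188481 ≈ -0.030059)
1/P = 1/(-263925582/8780188481) = -8780188481/263925582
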